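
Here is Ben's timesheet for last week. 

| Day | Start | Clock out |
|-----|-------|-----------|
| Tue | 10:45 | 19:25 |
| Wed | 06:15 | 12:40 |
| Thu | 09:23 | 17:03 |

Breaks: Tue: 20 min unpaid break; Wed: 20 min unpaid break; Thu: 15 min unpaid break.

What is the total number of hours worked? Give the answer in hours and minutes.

21 h 50 min

Tue: 10:45–19:25 = 8 h 40 min; less 20 min break → 8 h 20 min
Wed: 06:15–12:40 = 6 h 25 min; less 20 min break → 6 h 5 min
Thu: 09:23–17:03 = 7 h 40 min; less 15 min break → 7 h 25 min
Total: 8 h 20 min + 6 h 5 min + 7 h 25 min = 21 h 50 min.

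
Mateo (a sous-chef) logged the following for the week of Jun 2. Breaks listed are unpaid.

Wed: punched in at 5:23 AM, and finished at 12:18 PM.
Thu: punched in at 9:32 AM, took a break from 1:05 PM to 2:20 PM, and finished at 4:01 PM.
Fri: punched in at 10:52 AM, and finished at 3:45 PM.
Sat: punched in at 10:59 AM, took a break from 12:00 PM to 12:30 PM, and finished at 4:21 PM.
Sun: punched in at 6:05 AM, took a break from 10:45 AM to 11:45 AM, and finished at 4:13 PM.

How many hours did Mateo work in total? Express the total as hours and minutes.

Wed: 5:23 AM–12:18 PM = 6 h 55 min
Thu: 9:32 AM–4:01 PM = 6 h 29 min; less 75 min break → 5 h 14 min
Fri: 10:52 AM–3:45 PM = 4 h 53 min
Sat: 10:59 AM–4:21 PM = 5 h 22 min; less 30 min break → 4 h 52 min
Sun: 6:05 AM–4:13 PM = 10 h 8 min; less 60 min break → 9 h 8 min
Total: 6 h 55 min + 5 h 14 min + 4 h 53 min + 4 h 52 min + 9 h 8 min = 31 h 2 min.

31 h 2 min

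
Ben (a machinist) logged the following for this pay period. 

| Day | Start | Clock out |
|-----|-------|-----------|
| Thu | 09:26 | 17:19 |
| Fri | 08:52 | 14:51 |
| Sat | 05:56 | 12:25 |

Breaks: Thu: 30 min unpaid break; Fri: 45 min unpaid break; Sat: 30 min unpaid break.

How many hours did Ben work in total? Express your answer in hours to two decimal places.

Thu: 09:26–17:19 = 7 h 53 min; less 30 min break → 7 h 23 min
Fri: 08:52–14:51 = 5 h 59 min; less 45 min break → 5 h 14 min
Sat: 05:56–12:25 = 6 h 29 min; less 30 min break → 5 h 59 min
Total: 7 h 23 min + 5 h 14 min + 5 h 59 min = 18 h 36 min.

18.60 hours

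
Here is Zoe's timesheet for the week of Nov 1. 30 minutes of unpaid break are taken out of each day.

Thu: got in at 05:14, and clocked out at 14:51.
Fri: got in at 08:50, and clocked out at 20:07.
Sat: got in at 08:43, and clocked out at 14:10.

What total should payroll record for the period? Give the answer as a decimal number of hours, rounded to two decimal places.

Thu: 05:14–14:51 = 9 h 37 min; less 30 min break → 9 h 7 min
Fri: 08:50–20:07 = 11 h 17 min; less 30 min break → 10 h 47 min
Sat: 08:43–14:10 = 5 h 27 min; less 30 min break → 4 h 57 min
Total: 9 h 7 min + 10 h 47 min + 4 h 57 min = 24 h 51 min.

24.85 hours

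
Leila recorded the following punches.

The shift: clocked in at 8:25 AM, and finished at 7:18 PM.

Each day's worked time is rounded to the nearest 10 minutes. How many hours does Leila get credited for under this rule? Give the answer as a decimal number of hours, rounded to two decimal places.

10.83 hours

The shift: 8:25 AM–7:18 PM = 10 h 53 min → rounds to 10 h 50 min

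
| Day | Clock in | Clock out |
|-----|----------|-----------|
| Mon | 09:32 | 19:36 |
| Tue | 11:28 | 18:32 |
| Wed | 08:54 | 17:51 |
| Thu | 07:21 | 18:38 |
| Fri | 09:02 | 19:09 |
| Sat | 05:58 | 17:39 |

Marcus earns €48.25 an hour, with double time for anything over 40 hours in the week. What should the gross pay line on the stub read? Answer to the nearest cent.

Mon: 09:32–19:36 = 10 h 4 min
Tue: 11:28–18:32 = 7 h 4 min
Wed: 08:54–17:51 = 8 h 57 min
Thu: 07:21–18:38 = 11 h 17 min
Fri: 09:02–19:09 = 10 h 7 min
Sat: 05:58–17:39 = 11 h 41 min
Total worked: 59 h 10 min = 3550 min.
Regular 40 h 0 min = 2400 min at €48.25/h; overtime 19 h 10 min = 1150 min at €96.50/h.
Pay = (2400 × €48.25 + 1150 × €96.50) ÷ 60 = €3779.58.

€3779.58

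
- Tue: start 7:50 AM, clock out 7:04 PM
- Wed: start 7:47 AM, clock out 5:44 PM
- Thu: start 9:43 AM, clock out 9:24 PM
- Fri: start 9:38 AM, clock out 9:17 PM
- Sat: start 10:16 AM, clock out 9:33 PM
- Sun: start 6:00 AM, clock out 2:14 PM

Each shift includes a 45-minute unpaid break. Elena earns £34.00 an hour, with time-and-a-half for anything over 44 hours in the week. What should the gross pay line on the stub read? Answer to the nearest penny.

Tue: 7:50 AM–7:04 PM = 11 h 14 min; less 45 min break → 10 h 29 min
Wed: 7:47 AM–5:44 PM = 9 h 57 min; less 45 min break → 9 h 12 min
Thu: 9:43 AM–9:24 PM = 11 h 41 min; less 45 min break → 10 h 56 min
Fri: 9:38 AM–9:17 PM = 11 h 39 min; less 45 min break → 10 h 54 min
Sat: 10:16 AM–9:33 PM = 11 h 17 min; less 45 min break → 10 h 32 min
Sun: 6:00 AM–2:14 PM = 8 h 14 min; less 45 min break → 7 h 29 min
Total worked: 59 h 32 min = 3572 min.
Regular 44 h 0 min = 2640 min at £34.00/h; overtime 15 h 32 min = 932 min at £51.00/h.
Pay = (2640 × £34.00 + 932 × £51.00) ÷ 60 = £2288.20.

£2288.20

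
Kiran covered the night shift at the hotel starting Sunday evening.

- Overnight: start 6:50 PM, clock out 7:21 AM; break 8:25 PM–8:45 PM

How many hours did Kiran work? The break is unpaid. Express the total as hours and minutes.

12 h 11 min

Overnight: 6:50 PM → midnight = 5 h 10 min; midnight → 7:21 AM = 7 h 21 min; span 12 h 31 min; less 20 min break → 12 h 11 min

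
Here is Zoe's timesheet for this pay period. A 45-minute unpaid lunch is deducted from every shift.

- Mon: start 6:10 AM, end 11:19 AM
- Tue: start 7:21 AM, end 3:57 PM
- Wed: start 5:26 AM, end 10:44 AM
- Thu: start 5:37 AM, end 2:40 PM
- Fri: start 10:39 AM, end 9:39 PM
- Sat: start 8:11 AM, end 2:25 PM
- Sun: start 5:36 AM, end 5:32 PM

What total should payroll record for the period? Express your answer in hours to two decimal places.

52.02 hours

Mon: 6:10 AM–11:19 AM = 5 h 9 min; less 45 min break → 4 h 24 min
Tue: 7:21 AM–3:57 PM = 8 h 36 min; less 45 min break → 7 h 51 min
Wed: 5:26 AM–10:44 AM = 5 h 18 min; less 45 min break → 4 h 33 min
Thu: 5:37 AM–2:40 PM = 9 h 3 min; less 45 min break → 8 h 18 min
Fri: 10:39 AM–9:39 PM = 11 h 0 min; less 45 min break → 10 h 15 min
Sat: 8:11 AM–2:25 PM = 6 h 14 min; less 45 min break → 5 h 29 min
Sun: 5:36 AM–5:32 PM = 11 h 56 min; less 45 min break → 11 h 11 min
Total: 4 h 24 min + 7 h 51 min + 4 h 33 min + 8 h 18 min + 10 h 15 min + 5 h 29 min + 11 h 11 min = 52 h 1 min.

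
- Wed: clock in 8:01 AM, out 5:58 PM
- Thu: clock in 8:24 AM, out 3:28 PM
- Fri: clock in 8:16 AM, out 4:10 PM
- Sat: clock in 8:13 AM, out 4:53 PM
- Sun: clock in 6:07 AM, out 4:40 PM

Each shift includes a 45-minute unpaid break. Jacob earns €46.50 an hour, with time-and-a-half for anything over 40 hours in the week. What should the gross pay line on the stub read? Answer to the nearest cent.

Wed: 8:01 AM–5:58 PM = 9 h 57 min; less 45 min break → 9 h 12 min
Thu: 8:24 AM–3:28 PM = 7 h 4 min; less 45 min break → 6 h 19 min
Fri: 8:16 AM–4:10 PM = 7 h 54 min; less 45 min break → 7 h 9 min
Sat: 8:13 AM–4:53 PM = 8 h 40 min; less 45 min break → 7 h 55 min
Sun: 6:07 AM–4:40 PM = 10 h 33 min; less 45 min break → 9 h 48 min
Total worked: 40 h 23 min = 2423 min.
Regular 40 h 0 min = 2400 min at €46.50/h; overtime 0 h 23 min = 23 min at €69.75/h.
Pay = (2400 × €46.50 + 23 × €69.75) ÷ 60 = €1886.74.

€1886.74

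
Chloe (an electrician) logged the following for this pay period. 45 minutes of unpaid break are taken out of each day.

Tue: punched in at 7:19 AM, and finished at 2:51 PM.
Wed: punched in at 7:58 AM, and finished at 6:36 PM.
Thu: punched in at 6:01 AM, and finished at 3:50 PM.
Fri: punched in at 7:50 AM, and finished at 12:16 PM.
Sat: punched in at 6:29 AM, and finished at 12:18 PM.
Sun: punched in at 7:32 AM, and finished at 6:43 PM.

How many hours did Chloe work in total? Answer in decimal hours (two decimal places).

Tue: 7:19 AM–2:51 PM = 7 h 32 min; less 45 min break → 6 h 47 min
Wed: 7:58 AM–6:36 PM = 10 h 38 min; less 45 min break → 9 h 53 min
Thu: 6:01 AM–3:50 PM = 9 h 49 min; less 45 min break → 9 h 4 min
Fri: 7:50 AM–12:16 PM = 4 h 26 min; less 45 min break → 3 h 41 min
Sat: 6:29 AM–12:18 PM = 5 h 49 min; less 45 min break → 5 h 4 min
Sun: 7:32 AM–6:43 PM = 11 h 11 min; less 45 min break → 10 h 26 min
Total: 6 h 47 min + 9 h 53 min + 9 h 4 min + 3 h 41 min + 5 h 4 min + 10 h 26 min = 44 h 55 min.

44.92 hours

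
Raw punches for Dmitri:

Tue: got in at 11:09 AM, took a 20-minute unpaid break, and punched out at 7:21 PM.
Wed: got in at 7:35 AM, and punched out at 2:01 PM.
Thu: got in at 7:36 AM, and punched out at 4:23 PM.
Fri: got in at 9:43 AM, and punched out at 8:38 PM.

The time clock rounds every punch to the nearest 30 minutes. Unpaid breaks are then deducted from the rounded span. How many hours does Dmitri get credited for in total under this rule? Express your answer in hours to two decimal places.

Tue: in 11:09 AM→11:00 AM, out 7:21 PM→7:30 PM; 8 h 30 min − 20 min = 8 h 10 min
Wed: in 7:35 AM→7:30 AM, out 2:01 PM→2:00 PM; 6 h 30 min
Thu: in 7:36 AM→7:30 AM, out 4:23 PM→4:30 PM; 9 h 0 min
Fri: in 9:43 AM→9:30 AM, out 8:38 PM→8:30 PM; 11 h 0 min
Total credited: 34 h 40 min.

34.67 hours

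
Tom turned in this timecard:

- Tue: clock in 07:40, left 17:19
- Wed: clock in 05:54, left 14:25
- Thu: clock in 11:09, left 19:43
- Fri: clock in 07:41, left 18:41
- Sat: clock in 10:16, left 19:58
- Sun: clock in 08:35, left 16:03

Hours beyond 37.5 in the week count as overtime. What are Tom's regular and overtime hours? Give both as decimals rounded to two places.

Tue: 07:40–17:19 = 9 h 39 min
Wed: 05:54–14:25 = 8 h 31 min
Thu: 11:09–19:43 = 8 h 34 min
Fri: 07:41–18:41 = 11 h 0 min
Sat: 10:16–19:58 = 9 h 42 min
Sun: 08:35–16:03 = 7 h 28 min
Total worked: 54 h 54 min = 54.90 h.
Threshold 37.5 h → overtime 17 h 24 min, regular 37 h 30 min.

Regular 37.50 hours, overtime 17.40 hours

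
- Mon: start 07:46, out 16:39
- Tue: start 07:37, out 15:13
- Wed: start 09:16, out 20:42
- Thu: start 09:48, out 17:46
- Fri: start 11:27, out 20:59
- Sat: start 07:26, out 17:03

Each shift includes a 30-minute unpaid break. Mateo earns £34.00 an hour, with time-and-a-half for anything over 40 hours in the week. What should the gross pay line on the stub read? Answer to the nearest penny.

Mon: 07:46–16:39 = 8 h 53 min; less 30 min break → 8 h 23 min
Tue: 07:37–15:13 = 7 h 36 min; less 30 min break → 7 h 6 min
Wed: 09:16–20:42 = 11 h 26 min; less 30 min break → 10 h 56 min
Thu: 09:48–17:46 = 7 h 58 min; less 30 min break → 7 h 28 min
Fri: 11:27–20:59 = 9 h 32 min; less 30 min break → 9 h 2 min
Sat: 07:26–17:03 = 9 h 37 min; less 30 min break → 9 h 7 min
Total worked: 52 h 2 min = 3122 min.
Regular 40 h 0 min = 2400 min at £34.00/h; overtime 12 h 2 min = 722 min at £51.00/h.
Pay = (2400 × £34.00 + 722 × £51.00) ÷ 60 = £1973.70.

£1973.70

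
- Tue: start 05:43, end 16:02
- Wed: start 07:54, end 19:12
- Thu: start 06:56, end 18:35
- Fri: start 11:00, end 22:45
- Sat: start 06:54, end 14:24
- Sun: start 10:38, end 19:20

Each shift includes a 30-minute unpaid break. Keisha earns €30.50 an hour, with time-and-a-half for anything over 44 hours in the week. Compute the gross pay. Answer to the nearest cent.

€1992.41

Tue: 05:43–16:02 = 10 h 19 min; less 30 min break → 9 h 49 min
Wed: 07:54–19:12 = 11 h 18 min; less 30 min break → 10 h 48 min
Thu: 06:56–18:35 = 11 h 39 min; less 30 min break → 11 h 9 min
Fri: 11:00–22:45 = 11 h 45 min; less 30 min break → 11 h 15 min
Sat: 06:54–14:24 = 7 h 30 min; less 30 min break → 7 h 0 min
Sun: 10:38–19:20 = 8 h 42 min; less 30 min break → 8 h 12 min
Total worked: 58 h 13 min = 3493 min.
Regular 44 h 0 min = 2640 min at €30.50/h; overtime 14 h 13 min = 853 min at €45.75/h.
Pay = (2640 × €30.50 + 853 × €45.75) ÷ 60 = €1992.41.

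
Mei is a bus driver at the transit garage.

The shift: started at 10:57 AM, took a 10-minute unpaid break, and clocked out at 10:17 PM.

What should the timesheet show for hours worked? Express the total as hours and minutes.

11 h 10 min

The shift: 10:57 AM–10:17 PM = 11 h 20 min; less 10 min break → 11 h 10 min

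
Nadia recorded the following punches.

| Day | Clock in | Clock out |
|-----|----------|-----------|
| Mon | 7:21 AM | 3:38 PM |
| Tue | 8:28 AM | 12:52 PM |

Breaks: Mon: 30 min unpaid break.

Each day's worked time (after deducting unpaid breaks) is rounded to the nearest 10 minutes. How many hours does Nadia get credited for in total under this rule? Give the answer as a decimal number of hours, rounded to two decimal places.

Mon: 7:21 AM–3:38 PM = 8 h 17 min − 30 min = 7 h 47 min → rounds to 7 h 50 min
Tue: 8:28 AM–12:52 PM = 4 h 24 min → rounds to 4 h 20 min
Total credited: 12 h 10 min.

12.17 hours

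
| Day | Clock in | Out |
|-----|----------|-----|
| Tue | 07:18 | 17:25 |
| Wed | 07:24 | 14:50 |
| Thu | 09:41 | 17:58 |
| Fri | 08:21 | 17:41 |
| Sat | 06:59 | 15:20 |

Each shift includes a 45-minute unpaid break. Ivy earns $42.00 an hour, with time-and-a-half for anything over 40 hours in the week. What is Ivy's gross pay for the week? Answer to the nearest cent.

$1670.20

Tue: 07:18–17:25 = 10 h 7 min; less 45 min break → 9 h 22 min
Wed: 07:24–14:50 = 7 h 26 min; less 45 min break → 6 h 41 min
Thu: 09:41–17:58 = 8 h 17 min; less 45 min break → 7 h 32 min
Fri: 08:21–17:41 = 9 h 20 min; less 45 min break → 8 h 35 min
Sat: 06:59–15:20 = 8 h 21 min; less 45 min break → 7 h 36 min
Total worked: 39 h 46 min = 2386 min.
Regular 39 h 46 min = 2386 min at $42.00/h; overtime 0 h 0 min = 0 min at $63.00/h.
Pay = (2386 × $42.00 + 0 × $63.00) ÷ 60 = $1670.20.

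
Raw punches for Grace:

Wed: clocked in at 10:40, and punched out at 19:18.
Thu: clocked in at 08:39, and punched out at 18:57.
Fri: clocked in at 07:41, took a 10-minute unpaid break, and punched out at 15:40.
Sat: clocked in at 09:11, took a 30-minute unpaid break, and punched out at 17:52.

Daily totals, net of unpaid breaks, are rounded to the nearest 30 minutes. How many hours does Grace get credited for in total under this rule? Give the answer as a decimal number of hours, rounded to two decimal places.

35.00 hours

Wed: 10:40–19:18 = 8 h 38 min → rounds to 8 h 30 min
Thu: 08:39–18:57 = 10 h 18 min → rounds to 10 h 30 min
Fri: 07:41–15:40 = 7 h 59 min − 10 min = 7 h 49 min → rounds to 8 h 0 min
Sat: 09:11–17:52 = 8 h 41 min − 30 min = 8 h 11 min → rounds to 8 h 0 min
Total credited: 35 h 0 min.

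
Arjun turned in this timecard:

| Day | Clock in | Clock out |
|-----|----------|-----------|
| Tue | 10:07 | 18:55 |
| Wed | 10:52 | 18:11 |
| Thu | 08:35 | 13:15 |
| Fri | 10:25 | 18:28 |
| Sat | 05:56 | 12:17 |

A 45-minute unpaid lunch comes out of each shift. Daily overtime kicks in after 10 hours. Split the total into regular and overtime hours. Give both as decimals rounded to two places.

Tue: 10:07–18:55 = 8 h 48 min; less 45 min break → 8 h 3 min
Wed: 10:52–18:11 = 7 h 19 min; less 45 min break → 6 h 34 min
Thu: 08:35–13:15 = 4 h 40 min; less 45 min break → 3 h 55 min
Fri: 10:25–18:28 = 8 h 3 min; less 45 min break → 7 h 18 min
Sat: 05:56–12:17 = 6 h 21 min; less 45 min break → 5 h 36 min
Tue reg 8 h 3 min / OT 0 h 0 min; Wed reg 6 h 34 min / OT 0 h 0 min; Thu reg 3 h 55 min / OT 0 h 0 min; Fri reg 7 h 18 min / OT 0 h 0 min; Sat reg 5 h 36 min / OT 0 h 0 min.
Totals: regular 31 h 26 min, overtime 0 h 0 min.

Regular 31.43 hours, overtime 0.00 hours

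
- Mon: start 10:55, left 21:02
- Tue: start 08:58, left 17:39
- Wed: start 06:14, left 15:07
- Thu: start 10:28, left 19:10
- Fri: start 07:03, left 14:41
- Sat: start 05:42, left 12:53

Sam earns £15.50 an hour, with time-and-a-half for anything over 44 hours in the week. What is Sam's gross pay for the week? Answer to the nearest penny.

£849.40

Mon: 10:55–21:02 = 10 h 7 min
Tue: 08:58–17:39 = 8 h 41 min
Wed: 06:14–15:07 = 8 h 53 min
Thu: 10:28–19:10 = 8 h 42 min
Fri: 07:03–14:41 = 7 h 38 min
Sat: 05:42–12:53 = 7 h 11 min
Total worked: 51 h 12 min = 3072 min.
Regular 44 h 0 min = 2640 min at £15.50/h; overtime 7 h 12 min = 432 min at £23.25/h.
Pay = (2640 × £15.50 + 432 × £23.25) ÷ 60 = £849.40.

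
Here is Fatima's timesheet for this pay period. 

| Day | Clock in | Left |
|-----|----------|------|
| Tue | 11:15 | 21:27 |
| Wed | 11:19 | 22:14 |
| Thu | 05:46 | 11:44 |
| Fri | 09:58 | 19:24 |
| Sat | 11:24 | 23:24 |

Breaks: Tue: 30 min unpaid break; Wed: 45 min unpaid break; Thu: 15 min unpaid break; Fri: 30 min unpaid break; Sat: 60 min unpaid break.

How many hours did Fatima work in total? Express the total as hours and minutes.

Tue: 11:15–21:27 = 10 h 12 min; less 30 min break → 9 h 42 min
Wed: 11:19–22:14 = 10 h 55 min; less 45 min break → 10 h 10 min
Thu: 05:46–11:44 = 5 h 58 min; less 15 min break → 5 h 43 min
Fri: 09:58–19:24 = 9 h 26 min; less 30 min break → 8 h 56 min
Sat: 11:24–23:24 = 12 h 0 min; less 60 min break → 11 h 0 min
Total: 9 h 42 min + 10 h 10 min + 5 h 43 min + 8 h 56 min + 11 h 0 min = 45 h 31 min.

45 h 31 min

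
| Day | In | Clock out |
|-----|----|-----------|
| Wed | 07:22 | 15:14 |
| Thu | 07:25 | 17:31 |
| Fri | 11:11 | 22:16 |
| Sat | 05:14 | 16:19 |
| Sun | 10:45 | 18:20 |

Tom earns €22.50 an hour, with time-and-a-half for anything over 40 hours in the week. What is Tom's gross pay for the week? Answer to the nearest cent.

Wed: 07:22–15:14 = 7 h 52 min
Thu: 07:25–17:31 = 10 h 6 min
Fri: 11:11–22:16 = 11 h 5 min
Sat: 05:14–16:19 = 11 h 5 min
Sun: 10:45–18:20 = 7 h 35 min
Total worked: 47 h 43 min = 2863 min.
Regular 40 h 0 min = 2400 min at €22.50/h; overtime 7 h 43 min = 463 min at €33.75/h.
Pay = (2400 × €22.50 + 463 × €33.75) ÷ 60 = €1160.44.

€1160.44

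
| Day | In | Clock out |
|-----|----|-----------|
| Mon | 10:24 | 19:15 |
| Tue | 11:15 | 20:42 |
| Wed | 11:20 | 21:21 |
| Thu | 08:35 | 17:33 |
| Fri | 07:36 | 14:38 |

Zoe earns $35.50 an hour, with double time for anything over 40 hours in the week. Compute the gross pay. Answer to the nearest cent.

$1726.48

Mon: 10:24–19:15 = 8 h 51 min
Tue: 11:15–20:42 = 9 h 27 min
Wed: 11:20–21:21 = 10 h 1 min
Thu: 08:35–17:33 = 8 h 58 min
Fri: 07:36–14:38 = 7 h 2 min
Total worked: 44 h 19 min = 2659 min.
Regular 40 h 0 min = 2400 min at $35.50/h; overtime 4 h 19 min = 259 min at $71.00/h.
Pay = (2400 × $35.50 + 259 × $71.00) ÷ 60 = $1726.48.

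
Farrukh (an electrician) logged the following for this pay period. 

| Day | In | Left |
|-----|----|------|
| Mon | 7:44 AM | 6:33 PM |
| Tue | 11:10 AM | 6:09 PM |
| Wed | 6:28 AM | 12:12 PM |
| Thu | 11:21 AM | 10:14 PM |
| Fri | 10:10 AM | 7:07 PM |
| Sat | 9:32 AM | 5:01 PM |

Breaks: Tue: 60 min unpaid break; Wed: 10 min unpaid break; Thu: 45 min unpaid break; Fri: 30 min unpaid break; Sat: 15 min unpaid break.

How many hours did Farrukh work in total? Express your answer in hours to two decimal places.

Mon: 7:44 AM–6:33 PM = 10 h 49 min
Tue: 11:10 AM–6:09 PM = 6 h 59 min; less 60 min break → 5 h 59 min
Wed: 6:28 AM–12:12 PM = 5 h 44 min; less 10 min break → 5 h 34 min
Thu: 11:21 AM–10:14 PM = 10 h 53 min; less 45 min break → 10 h 8 min
Fri: 10:10 AM–7:07 PM = 8 h 57 min; less 30 min break → 8 h 27 min
Sat: 9:32 AM–5:01 PM = 7 h 29 min; less 15 min break → 7 h 14 min
Total: 10 h 49 min + 5 h 59 min + 5 h 34 min + 10 h 8 min + 8 h 27 min + 7 h 14 min = 48 h 11 min.

48.18 hours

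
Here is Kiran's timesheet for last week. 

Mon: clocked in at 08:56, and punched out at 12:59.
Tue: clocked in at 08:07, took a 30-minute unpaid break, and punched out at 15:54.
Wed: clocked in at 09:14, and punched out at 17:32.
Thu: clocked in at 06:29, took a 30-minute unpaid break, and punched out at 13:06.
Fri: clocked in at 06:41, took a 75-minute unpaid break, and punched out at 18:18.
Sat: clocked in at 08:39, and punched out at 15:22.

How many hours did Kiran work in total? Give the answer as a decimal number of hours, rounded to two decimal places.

42.83 hours

Mon: 08:56–12:59 = 4 h 3 min
Tue: 08:07–15:54 = 7 h 47 min; less 30 min break → 7 h 17 min
Wed: 09:14–17:32 = 8 h 18 min
Thu: 06:29–13:06 = 6 h 37 min; less 30 min break → 6 h 7 min
Fri: 06:41–18:18 = 11 h 37 min; less 75 min break → 10 h 22 min
Sat: 08:39–15:22 = 6 h 43 min
Total: 4 h 3 min + 7 h 17 min + 8 h 18 min + 6 h 7 min + 10 h 22 min + 6 h 43 min = 42 h 50 min.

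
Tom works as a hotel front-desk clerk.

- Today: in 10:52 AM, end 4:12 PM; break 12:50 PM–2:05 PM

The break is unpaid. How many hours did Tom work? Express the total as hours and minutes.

Today: 10:52 AM–4:12 PM = 5 h 20 min; less 75 min break → 4 h 5 min

4 h 5 min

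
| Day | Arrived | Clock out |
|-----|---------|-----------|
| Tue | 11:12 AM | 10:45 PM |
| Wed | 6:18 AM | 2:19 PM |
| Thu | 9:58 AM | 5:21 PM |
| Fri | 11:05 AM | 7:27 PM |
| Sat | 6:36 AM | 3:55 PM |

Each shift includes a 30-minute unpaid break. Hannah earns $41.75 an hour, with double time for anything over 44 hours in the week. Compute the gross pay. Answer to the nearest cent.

Tue: 11:12 AM–10:45 PM = 11 h 33 min; less 30 min break → 11 h 3 min
Wed: 6:18 AM–2:19 PM = 8 h 1 min; less 30 min break → 7 h 31 min
Thu: 9:58 AM–5:21 PM = 7 h 23 min; less 30 min break → 6 h 53 min
Fri: 11:05 AM–7:27 PM = 8 h 22 min; less 30 min break → 7 h 52 min
Sat: 6:36 AM–3:55 PM = 9 h 19 min; less 30 min break → 8 h 49 min
Total worked: 42 h 8 min = 2528 min.
Regular 42 h 8 min = 2528 min at $41.75/h; overtime 0 h 0 min = 0 min at $83.50/h.
Pay = (2528 × $41.75 + 0 × $83.50) ÷ 60 = $1759.07.

$1759.07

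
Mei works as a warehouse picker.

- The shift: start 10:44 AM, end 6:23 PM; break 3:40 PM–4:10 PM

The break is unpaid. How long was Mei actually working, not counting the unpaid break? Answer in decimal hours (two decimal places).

7.15 hours

The shift: 10:44 AM–6:23 PM = 7 h 39 min; less 30 min break → 7 h 9 min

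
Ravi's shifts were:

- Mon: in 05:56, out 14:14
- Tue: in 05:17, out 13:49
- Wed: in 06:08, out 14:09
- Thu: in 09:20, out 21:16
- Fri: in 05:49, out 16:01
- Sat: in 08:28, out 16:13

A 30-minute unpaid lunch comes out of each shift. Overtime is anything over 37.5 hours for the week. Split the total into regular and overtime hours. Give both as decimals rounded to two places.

Regular 37.50 hours, overtime 14.23 hours

Mon: 05:56–14:14 = 8 h 18 min; less 30 min break → 7 h 48 min
Tue: 05:17–13:49 = 8 h 32 min; less 30 min break → 8 h 2 min
Wed: 06:08–14:09 = 8 h 1 min; less 30 min break → 7 h 31 min
Thu: 09:20–21:16 = 11 h 56 min; less 30 min break → 11 h 26 min
Fri: 05:49–16:01 = 10 h 12 min; less 30 min break → 9 h 42 min
Sat: 08:28–16:13 = 7 h 45 min; less 30 min break → 7 h 15 min
Total worked: 51 h 44 min = 51.73 h.
Threshold 37.5 h → overtime 14 h 14 min, regular 37 h 30 min.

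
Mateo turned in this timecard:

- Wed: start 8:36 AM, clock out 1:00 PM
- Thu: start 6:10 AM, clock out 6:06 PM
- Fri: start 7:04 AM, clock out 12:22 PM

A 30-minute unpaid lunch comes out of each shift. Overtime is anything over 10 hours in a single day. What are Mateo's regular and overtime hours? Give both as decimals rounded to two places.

Wed: 8:36 AM–1:00 PM = 4 h 24 min; less 30 min break → 3 h 54 min
Thu: 6:10 AM–6:06 PM = 11 h 56 min; less 30 min break → 11 h 26 min
Fri: 7:04 AM–12:22 PM = 5 h 18 min; less 30 min break → 4 h 48 min
Wed reg 3 h 54 min / OT 0 h 0 min; Thu reg 10 h 0 min / OT 1 h 26 min; Fri reg 4 h 48 min / OT 0 h 0 min.
Totals: regular 18 h 42 min, overtime 1 h 26 min.

Regular 18.70 hours, overtime 1.43 hours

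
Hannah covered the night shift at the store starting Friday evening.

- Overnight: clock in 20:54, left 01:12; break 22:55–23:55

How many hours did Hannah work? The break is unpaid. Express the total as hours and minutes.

3 h 18 min

Overnight: 20:54 → midnight = 3 h 6 min; midnight → 01:12 = 1 h 12 min; span 4 h 18 min; less 60 min break → 3 h 18 min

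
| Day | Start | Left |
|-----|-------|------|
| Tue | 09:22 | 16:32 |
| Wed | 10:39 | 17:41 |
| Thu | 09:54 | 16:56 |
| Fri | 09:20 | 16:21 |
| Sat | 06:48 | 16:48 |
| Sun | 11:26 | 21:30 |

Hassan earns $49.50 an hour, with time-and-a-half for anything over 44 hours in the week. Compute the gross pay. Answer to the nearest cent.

$2498.51

Tue: 09:22–16:32 = 7 h 10 min
Wed: 10:39–17:41 = 7 h 2 min
Thu: 09:54–16:56 = 7 h 2 min
Fri: 09:20–16:21 = 7 h 1 min
Sat: 06:48–16:48 = 10 h 0 min
Sun: 11:26–21:30 = 10 h 4 min
Total worked: 48 h 19 min = 2899 min.
Regular 44 h 0 min = 2640 min at $49.50/h; overtime 4 h 19 min = 259 min at $74.25/h.
Pay = (2640 × $49.50 + 259 × $74.25) ÷ 60 = $2498.51.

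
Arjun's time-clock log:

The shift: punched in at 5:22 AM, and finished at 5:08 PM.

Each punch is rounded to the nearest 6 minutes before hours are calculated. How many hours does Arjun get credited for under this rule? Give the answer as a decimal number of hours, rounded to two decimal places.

The shift: in 5:22 AM→5:24 AM, out 5:08 PM→5:06 PM; 11 h 42 min

11.70 hours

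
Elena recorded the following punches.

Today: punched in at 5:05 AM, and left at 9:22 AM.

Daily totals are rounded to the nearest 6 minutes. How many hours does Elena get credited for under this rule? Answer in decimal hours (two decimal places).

Today: 5:05 AM–9:22 AM = 4 h 17 min → rounds to 4 h 18 min

4.30 hours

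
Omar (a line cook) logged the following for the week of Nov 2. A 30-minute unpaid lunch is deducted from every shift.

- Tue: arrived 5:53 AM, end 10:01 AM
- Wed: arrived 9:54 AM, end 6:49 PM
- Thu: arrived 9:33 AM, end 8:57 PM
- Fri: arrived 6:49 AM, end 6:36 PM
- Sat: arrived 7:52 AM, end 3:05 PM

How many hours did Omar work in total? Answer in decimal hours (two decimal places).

Tue: 5:53 AM–10:01 AM = 4 h 8 min; less 30 min break → 3 h 38 min
Wed: 9:54 AM–6:49 PM = 8 h 55 min; less 30 min break → 8 h 25 min
Thu: 9:33 AM–8:57 PM = 11 h 24 min; less 30 min break → 10 h 54 min
Fri: 6:49 AM–6:36 PM = 11 h 47 min; less 30 min break → 11 h 17 min
Sat: 7:52 AM–3:05 PM = 7 h 13 min; less 30 min break → 6 h 43 min
Total: 3 h 38 min + 8 h 25 min + 10 h 54 min + 11 h 17 min + 6 h 43 min = 40 h 57 min.

40.95 hours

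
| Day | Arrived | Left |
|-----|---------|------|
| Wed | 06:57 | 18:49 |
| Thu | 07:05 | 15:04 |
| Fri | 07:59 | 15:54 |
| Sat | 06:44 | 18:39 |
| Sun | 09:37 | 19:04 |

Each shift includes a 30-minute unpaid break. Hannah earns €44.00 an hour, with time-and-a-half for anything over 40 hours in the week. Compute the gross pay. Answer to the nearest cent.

Wed: 06:57–18:49 = 11 h 52 min; less 30 min break → 11 h 22 min
Thu: 07:05–15:04 = 7 h 59 min; less 30 min break → 7 h 29 min
Fri: 07:59–15:54 = 7 h 55 min; less 30 min break → 7 h 25 min
Sat: 06:44–18:39 = 11 h 55 min; less 30 min break → 11 h 25 min
Sun: 09:37–19:04 = 9 h 27 min; less 30 min break → 8 h 57 min
Total worked: 46 h 38 min = 2798 min.
Regular 40 h 0 min = 2400 min at €44.00/h; overtime 6 h 38 min = 398 min at €66.00/h.
Pay = (2400 × €44.00 + 398 × €66.00) ÷ 60 = €2197.80.

€2197.80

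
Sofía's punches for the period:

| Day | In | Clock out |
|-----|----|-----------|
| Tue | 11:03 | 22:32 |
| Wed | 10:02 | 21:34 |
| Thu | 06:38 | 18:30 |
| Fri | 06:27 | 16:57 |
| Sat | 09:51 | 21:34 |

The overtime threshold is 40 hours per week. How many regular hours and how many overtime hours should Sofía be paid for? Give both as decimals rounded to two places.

Regular 40.00 hours, overtime 17.10 hours

Tue: 11:03–22:32 = 11 h 29 min
Wed: 10:02–21:34 = 11 h 32 min
Thu: 06:38–18:30 = 11 h 52 min
Fri: 06:27–16:57 = 10 h 30 min
Sat: 09:51–21:34 = 11 h 43 min
Total worked: 57 h 6 min = 57.10 h.
Threshold 40 h → overtime 17 h 6 min, regular 40 h 0 min.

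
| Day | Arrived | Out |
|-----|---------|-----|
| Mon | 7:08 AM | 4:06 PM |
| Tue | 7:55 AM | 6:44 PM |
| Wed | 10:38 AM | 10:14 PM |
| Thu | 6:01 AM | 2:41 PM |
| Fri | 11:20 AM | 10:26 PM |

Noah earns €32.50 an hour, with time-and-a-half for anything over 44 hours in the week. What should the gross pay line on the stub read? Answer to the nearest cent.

Mon: 7:08 AM–4:06 PM = 8 h 58 min
Tue: 7:55 AM–6:44 PM = 10 h 49 min
Wed: 10:38 AM–10:14 PM = 11 h 36 min
Thu: 6:01 AM–2:41 PM = 8 h 40 min
Fri: 11:20 AM–10:26 PM = 11 h 6 min
Total worked: 51 h 9 min = 3069 min.
Regular 44 h 0 min = 2640 min at €32.50/h; overtime 7 h 9 min = 429 min at €48.75/h.
Pay = (2640 × €32.50 + 429 × €48.75) ÷ 60 = €1778.56.

€1778.56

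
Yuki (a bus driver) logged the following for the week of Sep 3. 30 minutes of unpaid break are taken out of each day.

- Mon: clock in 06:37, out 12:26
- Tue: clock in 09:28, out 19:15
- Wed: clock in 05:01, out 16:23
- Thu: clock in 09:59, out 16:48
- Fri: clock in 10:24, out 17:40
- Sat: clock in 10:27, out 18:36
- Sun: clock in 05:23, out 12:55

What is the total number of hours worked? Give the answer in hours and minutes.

Mon: 06:37–12:26 = 5 h 49 min; less 30 min break → 5 h 19 min
Tue: 09:28–19:15 = 9 h 47 min; less 30 min break → 9 h 17 min
Wed: 05:01–16:23 = 11 h 22 min; less 30 min break → 10 h 52 min
Thu: 09:59–16:48 = 6 h 49 min; less 30 min break → 6 h 19 min
Fri: 10:24–17:40 = 7 h 16 min; less 30 min break → 6 h 46 min
Sat: 10:27–18:36 = 8 h 9 min; less 30 min break → 7 h 39 min
Sun: 05:23–12:55 = 7 h 32 min; less 30 min break → 7 h 2 min
Total: 5 h 19 min + 9 h 17 min + 10 h 52 min + 6 h 19 min + 6 h 46 min + 7 h 39 min + 7 h 2 min = 53 h 14 min.

53 h 14 min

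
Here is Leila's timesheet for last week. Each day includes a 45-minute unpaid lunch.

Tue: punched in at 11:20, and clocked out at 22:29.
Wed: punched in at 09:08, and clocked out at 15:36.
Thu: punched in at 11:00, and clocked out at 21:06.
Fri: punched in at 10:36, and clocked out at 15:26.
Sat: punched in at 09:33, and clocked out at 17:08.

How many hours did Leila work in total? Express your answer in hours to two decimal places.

36.38 hours

Tue: 11:20–22:29 = 11 h 9 min; less 45 min break → 10 h 24 min
Wed: 09:08–15:36 = 6 h 28 min; less 45 min break → 5 h 43 min
Thu: 11:00–21:06 = 10 h 6 min; less 45 min break → 9 h 21 min
Fri: 10:36–15:26 = 4 h 50 min; less 45 min break → 4 h 5 min
Sat: 09:33–17:08 = 7 h 35 min; less 45 min break → 6 h 50 min
Total: 10 h 24 min + 5 h 43 min + 9 h 21 min + 4 h 5 min + 6 h 50 min = 36 h 23 min.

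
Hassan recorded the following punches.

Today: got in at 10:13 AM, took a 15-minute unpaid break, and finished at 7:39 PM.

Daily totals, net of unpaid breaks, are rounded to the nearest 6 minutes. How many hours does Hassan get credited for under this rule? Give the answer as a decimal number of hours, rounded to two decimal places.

9.20 hours

Today: 10:13 AM–7:39 PM = 9 h 26 min − 15 min = 9 h 11 min → rounds to 9 h 12 min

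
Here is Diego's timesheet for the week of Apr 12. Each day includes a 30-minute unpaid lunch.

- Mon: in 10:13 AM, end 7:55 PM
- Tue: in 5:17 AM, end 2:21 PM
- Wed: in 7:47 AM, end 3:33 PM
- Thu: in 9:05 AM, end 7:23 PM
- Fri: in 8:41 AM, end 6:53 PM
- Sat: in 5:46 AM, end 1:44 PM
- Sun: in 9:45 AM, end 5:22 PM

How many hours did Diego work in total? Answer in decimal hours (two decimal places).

59.12 hours

Mon: 10:13 AM–7:55 PM = 9 h 42 min; less 30 min break → 9 h 12 min
Tue: 5:17 AM–2:21 PM = 9 h 4 min; less 30 min break → 8 h 34 min
Wed: 7:47 AM–3:33 PM = 7 h 46 min; less 30 min break → 7 h 16 min
Thu: 9:05 AM–7:23 PM = 10 h 18 min; less 30 min break → 9 h 48 min
Fri: 8:41 AM–6:53 PM = 10 h 12 min; less 30 min break → 9 h 42 min
Sat: 5:46 AM–1:44 PM = 7 h 58 min; less 30 min break → 7 h 28 min
Sun: 9:45 AM–5:22 PM = 7 h 37 min; less 30 min break → 7 h 7 min
Total: 9 h 12 min + 8 h 34 min + 7 h 16 min + 9 h 48 min + 9 h 42 min + 7 h 28 min + 7 h 7 min = 59 h 7 min.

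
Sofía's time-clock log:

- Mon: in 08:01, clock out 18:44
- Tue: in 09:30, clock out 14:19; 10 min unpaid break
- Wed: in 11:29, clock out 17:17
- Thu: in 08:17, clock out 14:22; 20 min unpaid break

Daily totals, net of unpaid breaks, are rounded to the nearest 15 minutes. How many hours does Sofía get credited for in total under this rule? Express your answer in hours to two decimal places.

Mon: 08:01–18:44 = 10 h 43 min → rounds to 10 h 45 min
Tue: 09:30–14:19 = 4 h 49 min − 10 min = 4 h 39 min → rounds to 4 h 45 min
Wed: 11:29–17:17 = 5 h 48 min → rounds to 5 h 45 min
Thu: 08:17–14:22 = 6 h 5 min − 20 min = 5 h 45 min → rounds to 5 h 45 min
Total credited: 27 h 0 min.

27.00 hours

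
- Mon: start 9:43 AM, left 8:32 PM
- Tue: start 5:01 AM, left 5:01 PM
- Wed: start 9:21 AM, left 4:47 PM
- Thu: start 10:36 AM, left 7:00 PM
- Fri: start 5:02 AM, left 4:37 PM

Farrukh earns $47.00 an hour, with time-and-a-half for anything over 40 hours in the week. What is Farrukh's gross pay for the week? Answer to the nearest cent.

Mon: 9:43 AM–8:32 PM = 10 h 49 min
Tue: 5:01 AM–5:01 PM = 12 h 0 min
Wed: 9:21 AM–4:47 PM = 7 h 26 min
Thu: 10:36 AM–7:00 PM = 8 h 24 min
Fri: 5:02 AM–4:37 PM = 11 h 35 min
Total worked: 50 h 14 min = 3014 min.
Regular 40 h 0 min = 2400 min at $47.00/h; overtime 10 h 14 min = 614 min at $70.50/h.
Pay = (2400 × $47.00 + 614 × $70.50) ÷ 60 = $2601.45.

$2601.45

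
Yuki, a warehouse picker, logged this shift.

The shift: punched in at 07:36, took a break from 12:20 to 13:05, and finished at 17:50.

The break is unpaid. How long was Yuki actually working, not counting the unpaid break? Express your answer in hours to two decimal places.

The shift: 07:36–17:50 = 10 h 14 min; less 45 min break → 9 h 29 min

9.48 hours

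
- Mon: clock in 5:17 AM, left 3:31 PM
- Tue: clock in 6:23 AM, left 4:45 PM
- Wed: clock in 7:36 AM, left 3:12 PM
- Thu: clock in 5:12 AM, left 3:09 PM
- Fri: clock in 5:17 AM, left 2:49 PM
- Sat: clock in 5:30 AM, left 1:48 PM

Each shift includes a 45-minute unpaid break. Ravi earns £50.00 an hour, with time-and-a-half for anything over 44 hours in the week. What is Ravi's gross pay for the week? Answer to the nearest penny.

£2761.25

Mon: 5:17 AM–3:31 PM = 10 h 14 min; less 45 min break → 9 h 29 min
Tue: 6:23 AM–4:45 PM = 10 h 22 min; less 45 min break → 9 h 37 min
Wed: 7:36 AM–3:12 PM = 7 h 36 min; less 45 min break → 6 h 51 min
Thu: 5:12 AM–3:09 PM = 9 h 57 min; less 45 min break → 9 h 12 min
Fri: 5:17 AM–2:49 PM = 9 h 32 min; less 45 min break → 8 h 47 min
Sat: 5:30 AM–1:48 PM = 8 h 18 min; less 45 min break → 7 h 33 min
Total worked: 51 h 29 min = 3089 min.
Regular 44 h 0 min = 2640 min at £50.00/h; overtime 7 h 29 min = 449 min at £75.00/h.
Pay = (2640 × £50.00 + 449 × £75.00) ÷ 60 = £2761.25.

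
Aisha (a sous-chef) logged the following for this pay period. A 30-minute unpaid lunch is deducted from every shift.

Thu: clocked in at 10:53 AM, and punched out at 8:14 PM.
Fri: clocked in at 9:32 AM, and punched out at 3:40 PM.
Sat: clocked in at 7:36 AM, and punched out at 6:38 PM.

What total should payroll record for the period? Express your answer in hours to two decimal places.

Thu: 10:53 AM–8:14 PM = 9 h 21 min; less 30 min break → 8 h 51 min
Fri: 9:32 AM–3:40 PM = 6 h 8 min; less 30 min break → 5 h 38 min
Sat: 7:36 AM–6:38 PM = 11 h 2 min; less 30 min break → 10 h 32 min
Total: 8 h 51 min + 5 h 38 min + 10 h 32 min = 25 h 1 min.

25.02 hours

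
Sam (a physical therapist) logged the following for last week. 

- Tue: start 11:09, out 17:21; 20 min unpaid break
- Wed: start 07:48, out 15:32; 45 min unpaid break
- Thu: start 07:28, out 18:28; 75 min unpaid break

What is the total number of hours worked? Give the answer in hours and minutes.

Tue: 11:09–17:21 = 6 h 12 min; less 20 min break → 5 h 52 min
Wed: 07:48–15:32 = 7 h 44 min; less 45 min break → 6 h 59 min
Thu: 07:28–18:28 = 11 h 0 min; less 75 min break → 9 h 45 min
Total: 5 h 52 min + 6 h 59 min + 9 h 45 min = 22 h 36 min.

22 h 36 min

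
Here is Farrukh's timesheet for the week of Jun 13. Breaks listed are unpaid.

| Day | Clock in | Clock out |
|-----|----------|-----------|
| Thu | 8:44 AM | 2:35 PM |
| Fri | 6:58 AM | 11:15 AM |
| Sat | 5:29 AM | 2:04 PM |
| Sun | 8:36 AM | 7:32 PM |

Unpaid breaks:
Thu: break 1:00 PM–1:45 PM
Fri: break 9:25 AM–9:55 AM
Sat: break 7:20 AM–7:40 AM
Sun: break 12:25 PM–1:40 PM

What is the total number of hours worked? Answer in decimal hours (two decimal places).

Thu: 8:44 AM–2:35 PM = 5 h 51 min; less 45 min break → 5 h 6 min
Fri: 6:58 AM–11:15 AM = 4 h 17 min; less 30 min break → 3 h 47 min
Sat: 5:29 AM–2:04 PM = 8 h 35 min; less 20 min break → 8 h 15 min
Sun: 8:36 AM–7:32 PM = 10 h 56 min; less 75 min break → 9 h 41 min
Total: 5 h 6 min + 3 h 47 min + 8 h 15 min + 9 h 41 min = 26 h 49 min.

26.82 hours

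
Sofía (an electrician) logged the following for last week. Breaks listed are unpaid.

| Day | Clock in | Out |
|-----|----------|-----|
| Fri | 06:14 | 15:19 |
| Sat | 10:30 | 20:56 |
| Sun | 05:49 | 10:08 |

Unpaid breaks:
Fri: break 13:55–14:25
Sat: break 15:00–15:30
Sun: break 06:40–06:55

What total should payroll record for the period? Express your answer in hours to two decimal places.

22.58 hours

Fri: 06:14–15:19 = 9 h 5 min; less 30 min break → 8 h 35 min
Sat: 10:30–20:56 = 10 h 26 min; less 30 min break → 9 h 56 min
Sun: 05:49–10:08 = 4 h 19 min; less 15 min break → 4 h 4 min
Total: 8 h 35 min + 9 h 56 min + 4 h 4 min = 22 h 35 min.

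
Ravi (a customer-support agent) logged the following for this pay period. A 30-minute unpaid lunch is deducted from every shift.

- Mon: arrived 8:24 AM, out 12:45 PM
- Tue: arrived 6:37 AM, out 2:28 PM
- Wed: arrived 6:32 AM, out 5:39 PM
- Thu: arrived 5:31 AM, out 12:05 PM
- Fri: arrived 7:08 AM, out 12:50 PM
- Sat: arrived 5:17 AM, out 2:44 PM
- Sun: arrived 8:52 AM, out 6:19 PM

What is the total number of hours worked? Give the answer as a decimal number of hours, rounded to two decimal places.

50.98 hours

Mon: 8:24 AM–12:45 PM = 4 h 21 min; less 30 min break → 3 h 51 min
Tue: 6:37 AM–2:28 PM = 7 h 51 min; less 30 min break → 7 h 21 min
Wed: 6:32 AM–5:39 PM = 11 h 7 min; less 30 min break → 10 h 37 min
Thu: 5:31 AM–12:05 PM = 6 h 34 min; less 30 min break → 6 h 4 min
Fri: 7:08 AM–12:50 PM = 5 h 42 min; less 30 min break → 5 h 12 min
Sat: 5:17 AM–2:44 PM = 9 h 27 min; less 30 min break → 8 h 57 min
Sun: 8:52 AM–6:19 PM = 9 h 27 min; less 30 min break → 8 h 57 min
Total: 3 h 51 min + 7 h 21 min + 10 h 37 min + 6 h 4 min + 5 h 12 min + 8 h 57 min + 8 h 57 min = 50 h 59 min.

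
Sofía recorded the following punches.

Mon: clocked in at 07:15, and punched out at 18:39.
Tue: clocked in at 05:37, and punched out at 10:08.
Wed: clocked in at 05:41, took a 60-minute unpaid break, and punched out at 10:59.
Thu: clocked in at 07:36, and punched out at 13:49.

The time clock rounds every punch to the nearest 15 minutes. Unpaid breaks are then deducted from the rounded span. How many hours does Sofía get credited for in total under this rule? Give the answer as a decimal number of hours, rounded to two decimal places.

Mon: in 07:15→07:15, out 18:39→18:45; 11 h 30 min
Tue: in 05:37→05:30, out 10:08→10:15; 4 h 45 min
Wed: in 05:41→05:45, out 10:59→11:00; 5 h 15 min − 60 min = 4 h 15 min
Thu: in 07:36→07:30, out 13:49→13:45; 6 h 15 min
Total credited: 26 h 45 min.

26.75 hours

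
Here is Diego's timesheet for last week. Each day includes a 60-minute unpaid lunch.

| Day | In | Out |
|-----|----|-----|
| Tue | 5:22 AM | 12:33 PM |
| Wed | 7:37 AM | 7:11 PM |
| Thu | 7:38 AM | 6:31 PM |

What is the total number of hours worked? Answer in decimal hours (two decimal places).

26.63 hours

Tue: 5:22 AM–12:33 PM = 7 h 11 min; less 60 min break → 6 h 11 min
Wed: 7:37 AM–7:11 PM = 11 h 34 min; less 60 min break → 10 h 34 min
Thu: 7:38 AM–6:31 PM = 10 h 53 min; less 60 min break → 9 h 53 min
Total: 6 h 11 min + 10 h 34 min + 9 h 53 min = 26 h 38 min.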